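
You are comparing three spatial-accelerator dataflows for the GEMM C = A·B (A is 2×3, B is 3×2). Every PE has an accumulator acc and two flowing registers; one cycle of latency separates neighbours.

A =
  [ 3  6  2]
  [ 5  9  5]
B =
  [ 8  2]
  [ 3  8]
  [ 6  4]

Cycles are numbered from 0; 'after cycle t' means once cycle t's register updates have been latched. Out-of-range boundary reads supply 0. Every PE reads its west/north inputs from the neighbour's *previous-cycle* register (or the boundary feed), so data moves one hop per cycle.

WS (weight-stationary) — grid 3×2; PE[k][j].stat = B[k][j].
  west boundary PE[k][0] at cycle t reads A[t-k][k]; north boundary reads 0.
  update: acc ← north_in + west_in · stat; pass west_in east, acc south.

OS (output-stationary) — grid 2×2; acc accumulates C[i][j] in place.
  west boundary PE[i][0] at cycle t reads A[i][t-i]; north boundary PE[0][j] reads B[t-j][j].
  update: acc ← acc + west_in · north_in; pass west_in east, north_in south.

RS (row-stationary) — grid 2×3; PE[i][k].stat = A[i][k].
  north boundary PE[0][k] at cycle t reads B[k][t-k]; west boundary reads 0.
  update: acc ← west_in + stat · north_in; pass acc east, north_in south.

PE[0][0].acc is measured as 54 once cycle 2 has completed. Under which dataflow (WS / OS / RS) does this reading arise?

WS [3×2] PE[0][0] across cycles:
  step 0 · PE0,0: acc=24; fwd→3 fwd↓24
  step 1 · PE0,0: acc=40; fwd→5 fwd↓40
  step 2 · PE0,0: acc=0; fwd→0 fwd↓0
OS [2×2] PE[0][0] across cycles:
  step 0 · PE0,0: acc=24; fwd→3 fwd↓8
  step 1 · PE0,0: acc=42; fwd→6 fwd↓3
  step 2 · PE0,0: acc=54; fwd→2 fwd↓6
RS [2×3] PE[0][0] across cycles:
  step 0 · PE0,0: acc=24; fwd→24 fwd↓8
  step 1 · PE0,0: acc=6; fwd→6 fwd↓2
  step 2 · PE0,0: acc=0; fwd→0 fwd↓0

dataflow = OS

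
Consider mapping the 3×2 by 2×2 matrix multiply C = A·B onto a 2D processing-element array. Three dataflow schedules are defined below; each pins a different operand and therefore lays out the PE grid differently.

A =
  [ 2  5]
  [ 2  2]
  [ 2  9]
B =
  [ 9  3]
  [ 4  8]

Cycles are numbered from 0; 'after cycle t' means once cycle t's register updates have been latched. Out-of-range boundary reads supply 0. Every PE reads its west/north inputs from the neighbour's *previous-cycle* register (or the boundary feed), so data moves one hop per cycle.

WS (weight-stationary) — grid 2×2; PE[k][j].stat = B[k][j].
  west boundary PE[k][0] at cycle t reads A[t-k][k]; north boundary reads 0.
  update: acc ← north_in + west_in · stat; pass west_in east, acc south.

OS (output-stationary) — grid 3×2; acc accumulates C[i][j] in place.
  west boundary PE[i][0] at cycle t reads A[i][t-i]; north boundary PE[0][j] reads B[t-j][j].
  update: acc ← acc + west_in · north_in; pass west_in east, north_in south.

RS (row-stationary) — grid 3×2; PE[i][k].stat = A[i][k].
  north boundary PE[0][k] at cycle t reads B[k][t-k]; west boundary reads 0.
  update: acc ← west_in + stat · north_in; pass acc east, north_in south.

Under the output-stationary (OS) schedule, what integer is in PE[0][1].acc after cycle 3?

PE[0][1].acc = 46

OS 3×2: PE[0][1] cycle-by-cycle (with neighbour feeds):
  @0  [0,0]  acc 18  |  →2  ↓9
  @0  [0,1]  acc 0  |  →0  ↓0
  @1  [0,0]  acc 38  |  →5  ↓4
  @1  [0,1]  acc 6  |  →2  ↓3
  @2  [0,0]  acc 38  |  →0  ↓0
  @2  [0,1]  acc 46  |  →5  ↓8
  @3  [0,0]  acc 38  |  →0  ↓0
  @3  [0,1]  acc 46  |  →0  ↓0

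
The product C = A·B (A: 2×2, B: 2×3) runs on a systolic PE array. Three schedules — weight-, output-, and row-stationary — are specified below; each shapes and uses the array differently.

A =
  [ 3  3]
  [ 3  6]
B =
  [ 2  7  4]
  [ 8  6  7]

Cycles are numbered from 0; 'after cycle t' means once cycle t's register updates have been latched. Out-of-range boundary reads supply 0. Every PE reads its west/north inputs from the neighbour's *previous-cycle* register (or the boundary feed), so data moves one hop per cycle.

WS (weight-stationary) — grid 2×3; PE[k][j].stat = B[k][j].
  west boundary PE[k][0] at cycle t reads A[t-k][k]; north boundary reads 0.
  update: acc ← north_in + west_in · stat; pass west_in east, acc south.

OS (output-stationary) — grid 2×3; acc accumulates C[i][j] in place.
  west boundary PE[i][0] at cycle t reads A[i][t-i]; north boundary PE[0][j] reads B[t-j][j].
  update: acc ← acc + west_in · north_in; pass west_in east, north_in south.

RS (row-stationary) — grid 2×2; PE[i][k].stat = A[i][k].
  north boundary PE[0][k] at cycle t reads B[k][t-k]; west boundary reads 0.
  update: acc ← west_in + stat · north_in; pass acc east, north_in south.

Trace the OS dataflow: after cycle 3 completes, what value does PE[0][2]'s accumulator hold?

PE[0][2].acc = 33

Tracing OS — 2×3 array, target PE[0][2]:
  step 0 · PE0,1: acc=0; fwd→0 fwd↓0
  step 0 · PE0,2: acc=0; fwd→0 fwd↓0
  step 1 · PE0,1: acc=21; fwd→3 fwd↓7
  step 1 · PE0,2: acc=0; fwd→0 fwd↓0
  step 2 · PE0,1: acc=39; fwd→3 fwd↓6
  step 2 · PE0,2: acc=12; fwd→3 fwd↓4
  step 3 · PE0,1: acc=39; fwd→0 fwd↓0
  step 3 · PE0,2: acc=33; fwd→3 fwd↓7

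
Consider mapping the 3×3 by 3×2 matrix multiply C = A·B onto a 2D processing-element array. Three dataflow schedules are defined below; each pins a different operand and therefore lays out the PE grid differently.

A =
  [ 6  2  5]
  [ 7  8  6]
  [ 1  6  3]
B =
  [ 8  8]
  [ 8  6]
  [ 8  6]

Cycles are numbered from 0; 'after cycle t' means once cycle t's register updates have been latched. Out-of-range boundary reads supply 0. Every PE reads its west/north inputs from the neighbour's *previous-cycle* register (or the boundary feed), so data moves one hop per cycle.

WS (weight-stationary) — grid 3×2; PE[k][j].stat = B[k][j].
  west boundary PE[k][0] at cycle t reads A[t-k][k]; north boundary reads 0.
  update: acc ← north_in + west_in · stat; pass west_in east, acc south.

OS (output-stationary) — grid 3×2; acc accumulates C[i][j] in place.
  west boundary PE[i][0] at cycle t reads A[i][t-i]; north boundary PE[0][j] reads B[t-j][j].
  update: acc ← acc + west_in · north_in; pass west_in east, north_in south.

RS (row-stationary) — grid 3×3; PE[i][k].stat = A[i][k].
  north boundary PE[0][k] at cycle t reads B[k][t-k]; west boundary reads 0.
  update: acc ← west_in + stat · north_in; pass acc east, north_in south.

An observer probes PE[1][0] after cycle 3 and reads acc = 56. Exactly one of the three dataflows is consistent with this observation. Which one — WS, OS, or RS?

Under WS (3×2), PE[1][0]:
  0: (1,0).acc=0  regs=<0,0>
  1: (1,0).acc=64  regs=<2,64>
  2: (1,0).acc=120  regs=<8,120>
  3: (1,0).acc=56  regs=<6,56>
Under OS (3×2), PE[1][0]:
  0: (1,0).acc=0  regs=<0,0>
  1: (1,0).acc=56  regs=<7,8>
  2: (1,0).acc=120  regs=<8,8>
  3: (1,0).acc=168  regs=<6,8>
Under RS (3×3), PE[1][0]:
  0: (1,0).acc=0  regs=<0,0>
  1: (1,0).acc=56  regs=<56,8>
  2: (1,0).acc=56  regs=<56,8>
  3: (1,0).acc=0  regs=<0,0>

dataflow = WS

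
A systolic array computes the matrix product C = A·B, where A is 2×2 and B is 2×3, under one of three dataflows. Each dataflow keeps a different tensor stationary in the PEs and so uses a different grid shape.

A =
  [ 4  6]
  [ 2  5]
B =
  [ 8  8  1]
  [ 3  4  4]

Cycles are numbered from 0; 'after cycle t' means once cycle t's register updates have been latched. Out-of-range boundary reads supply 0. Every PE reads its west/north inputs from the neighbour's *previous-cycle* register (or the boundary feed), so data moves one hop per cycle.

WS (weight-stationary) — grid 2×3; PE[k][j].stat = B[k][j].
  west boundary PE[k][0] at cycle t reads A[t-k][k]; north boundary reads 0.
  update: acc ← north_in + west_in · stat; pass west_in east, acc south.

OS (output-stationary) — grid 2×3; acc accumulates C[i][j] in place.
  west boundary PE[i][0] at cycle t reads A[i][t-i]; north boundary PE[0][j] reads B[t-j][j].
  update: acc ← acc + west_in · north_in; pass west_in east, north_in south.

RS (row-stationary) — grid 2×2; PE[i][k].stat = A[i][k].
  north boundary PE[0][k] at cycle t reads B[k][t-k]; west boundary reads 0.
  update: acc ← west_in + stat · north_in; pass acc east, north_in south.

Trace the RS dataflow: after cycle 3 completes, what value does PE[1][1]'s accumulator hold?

PE[1][1].acc = 36

RS 2×2: PE[1][1] cycle-by-cycle (with neighbour feeds):
  after 0 — PE[0][1] acc=0, pass-E 0, pass-S 0
  after 0 — PE[1][0] acc=0, pass-E 0, pass-S 0
  after 0 — PE[1][1] acc=0, pass-E 0, pass-S 0
  after 1 — PE[0][1] acc=50, pass-E 50, pass-S 3
  after 1 — PE[1][0] acc=16, pass-E 16, pass-S 8
  after 1 — PE[1][1] acc=0, pass-E 0, pass-S 0
  after 2 — PE[0][1] acc=56, pass-E 56, pass-S 4
  after 2 — PE[1][0] acc=16, pass-E 16, pass-S 8
  after 2 — PE[1][1] acc=31, pass-E 31, pass-S 3
  after 3 — PE[0][1] acc=28, pass-E 28, pass-S 4
  after 3 — PE[1][0] acc=2, pass-E 2, pass-S 1
  after 3 — PE[1][1] acc=36, pass-E 36, pass-S 4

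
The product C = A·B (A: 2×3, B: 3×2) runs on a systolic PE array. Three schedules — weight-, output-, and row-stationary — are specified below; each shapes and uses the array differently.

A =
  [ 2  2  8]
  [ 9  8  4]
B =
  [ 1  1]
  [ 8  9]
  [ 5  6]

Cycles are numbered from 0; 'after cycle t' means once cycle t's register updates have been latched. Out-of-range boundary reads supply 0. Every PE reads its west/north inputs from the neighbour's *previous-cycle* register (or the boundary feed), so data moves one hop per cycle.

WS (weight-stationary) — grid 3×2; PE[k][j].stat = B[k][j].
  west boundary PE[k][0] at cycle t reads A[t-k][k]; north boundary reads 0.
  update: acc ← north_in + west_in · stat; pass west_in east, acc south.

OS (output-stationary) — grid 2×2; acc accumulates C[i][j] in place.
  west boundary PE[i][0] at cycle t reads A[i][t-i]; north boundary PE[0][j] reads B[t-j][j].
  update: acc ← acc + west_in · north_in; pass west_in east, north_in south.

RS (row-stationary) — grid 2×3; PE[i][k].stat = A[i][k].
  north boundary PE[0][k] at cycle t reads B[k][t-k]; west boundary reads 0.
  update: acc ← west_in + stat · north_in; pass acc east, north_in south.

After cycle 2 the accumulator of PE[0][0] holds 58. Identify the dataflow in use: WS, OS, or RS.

WS [3×2] PE[0][0] across cycles:
  @0  [0,0]  acc 2  |  →2  ↓2
  @1  [0,0]  acc 9  |  →9  ↓9
  @2  [0,0]  acc 0  |  →0  ↓0
OS [2×2] PE[0][0] across cycles:
  @0  [0,0]  acc 2  |  →2  ↓1
  @1  [0,0]  acc 18  |  →2  ↓8
  @2  [0,0]  acc 58  |  →8  ↓5
RS [2×3] PE[0][0] across cycles:
  @0  [0,0]  acc 2  |  →2  ↓1
  @1  [0,0]  acc 2  |  →2  ↓1
  @2  [0,0]  acc 0  |  →0  ↓0

dataflow = OS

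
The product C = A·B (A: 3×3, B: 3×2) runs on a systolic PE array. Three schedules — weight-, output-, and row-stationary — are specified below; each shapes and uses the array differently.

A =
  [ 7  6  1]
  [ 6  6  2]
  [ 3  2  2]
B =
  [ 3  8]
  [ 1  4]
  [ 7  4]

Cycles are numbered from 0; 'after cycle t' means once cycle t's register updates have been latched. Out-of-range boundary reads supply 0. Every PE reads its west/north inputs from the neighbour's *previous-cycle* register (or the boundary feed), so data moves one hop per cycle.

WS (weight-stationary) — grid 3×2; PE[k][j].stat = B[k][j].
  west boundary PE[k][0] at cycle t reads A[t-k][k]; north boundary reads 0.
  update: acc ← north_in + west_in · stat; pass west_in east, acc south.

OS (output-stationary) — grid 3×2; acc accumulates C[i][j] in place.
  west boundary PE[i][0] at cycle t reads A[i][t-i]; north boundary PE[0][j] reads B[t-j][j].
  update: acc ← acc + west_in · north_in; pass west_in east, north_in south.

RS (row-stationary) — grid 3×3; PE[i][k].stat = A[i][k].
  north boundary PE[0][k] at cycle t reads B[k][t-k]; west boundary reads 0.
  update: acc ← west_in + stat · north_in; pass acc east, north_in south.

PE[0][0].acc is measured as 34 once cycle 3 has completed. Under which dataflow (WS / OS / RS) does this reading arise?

dataflow = OS

— WS: 3×2; PE[0][0] trace:
  after 0 — PE[0][0] acc=21, pass-E 7, pass-S 21
  after 1 — PE[0][0] acc=18, pass-E 6, pass-S 18
  after 2 — PE[0][0] acc=9, pass-E 3, pass-S 9
  after 3 — PE[0][0] acc=0, pass-E 0, pass-S 0
— OS: 3×2; PE[0][0] trace:
  after 0 — PE[0][0] acc=21, pass-E 7, pass-S 3
  after 1 — PE[0][0] acc=27, pass-E 6, pass-S 1
  after 2 — PE[0][0] acc=34, pass-E 1, pass-S 7
  after 3 — PE[0][0] acc=34, pass-E 0, pass-S 0
— RS: 3×3; PE[0][0] trace:
  after 0 — PE[0][0] acc=21, pass-E 21, pass-S 3
  after 1 — PE[0][0] acc=56, pass-E 56, pass-S 8
  after 2 — PE[0][0] acc=0, pass-E 0, pass-S 0
  after 3 — PE[0][0] acc=0, pass-E 0, pass-S 0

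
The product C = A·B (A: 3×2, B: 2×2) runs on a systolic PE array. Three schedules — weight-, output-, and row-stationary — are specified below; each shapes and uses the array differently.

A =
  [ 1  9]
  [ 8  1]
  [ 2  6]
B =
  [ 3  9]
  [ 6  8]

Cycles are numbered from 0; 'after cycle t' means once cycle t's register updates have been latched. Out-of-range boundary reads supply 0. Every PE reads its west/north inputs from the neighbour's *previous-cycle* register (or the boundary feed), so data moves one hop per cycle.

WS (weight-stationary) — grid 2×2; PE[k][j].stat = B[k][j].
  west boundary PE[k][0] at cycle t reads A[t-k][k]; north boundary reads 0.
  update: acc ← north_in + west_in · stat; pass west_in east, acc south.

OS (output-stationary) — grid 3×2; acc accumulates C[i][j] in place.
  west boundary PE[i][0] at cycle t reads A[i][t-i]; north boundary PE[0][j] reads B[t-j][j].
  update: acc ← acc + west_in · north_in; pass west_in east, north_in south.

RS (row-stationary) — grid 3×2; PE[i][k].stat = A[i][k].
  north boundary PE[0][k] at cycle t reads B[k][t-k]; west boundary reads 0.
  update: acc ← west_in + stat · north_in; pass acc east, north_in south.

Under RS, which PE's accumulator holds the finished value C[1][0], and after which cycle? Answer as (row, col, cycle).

RS: C[1][0] accumulates in PE[1][1]:
  cycle 0: PE[1][1] → acc 0, east 0, south 0
  cycle 1: PE[1][1] → acc 0, east 0, south 0
  cycle 2: PE[1][1] → acc 30, east 30, south 6

(row, col, cycle) = (1, 1, 2)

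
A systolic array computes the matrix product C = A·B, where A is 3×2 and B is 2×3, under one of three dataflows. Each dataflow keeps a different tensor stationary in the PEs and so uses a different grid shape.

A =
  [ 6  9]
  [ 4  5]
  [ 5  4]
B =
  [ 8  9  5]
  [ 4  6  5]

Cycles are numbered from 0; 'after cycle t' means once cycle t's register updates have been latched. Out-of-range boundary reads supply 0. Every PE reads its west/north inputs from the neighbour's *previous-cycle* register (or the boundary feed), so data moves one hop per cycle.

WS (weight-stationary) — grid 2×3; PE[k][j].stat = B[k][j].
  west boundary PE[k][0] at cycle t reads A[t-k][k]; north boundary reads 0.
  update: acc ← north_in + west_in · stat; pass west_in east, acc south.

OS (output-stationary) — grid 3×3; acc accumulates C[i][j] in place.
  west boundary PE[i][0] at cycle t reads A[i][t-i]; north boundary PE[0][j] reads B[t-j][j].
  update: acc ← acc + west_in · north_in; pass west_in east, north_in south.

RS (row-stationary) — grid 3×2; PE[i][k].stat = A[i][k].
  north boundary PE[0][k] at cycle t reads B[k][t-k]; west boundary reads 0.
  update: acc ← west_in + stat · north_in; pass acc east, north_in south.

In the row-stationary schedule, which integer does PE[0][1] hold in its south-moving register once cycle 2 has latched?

register = 6

Tracing RS — 3×2 array, target PE[0][1]:
  cycle 0: PE[0][0] → acc 48, east 48, south 8
  cycle 0: PE[0][1] → acc 0, east 0, south 0
  cycle 1: PE[0][0] → acc 54, east 54, south 9
  cycle 1: PE[0][1] → acc 84, east 84, south 4
  cycle 2: PE[0][0] → acc 30, east 30, south 5
  cycle 2: PE[0][1] → acc 108, east 108, south 6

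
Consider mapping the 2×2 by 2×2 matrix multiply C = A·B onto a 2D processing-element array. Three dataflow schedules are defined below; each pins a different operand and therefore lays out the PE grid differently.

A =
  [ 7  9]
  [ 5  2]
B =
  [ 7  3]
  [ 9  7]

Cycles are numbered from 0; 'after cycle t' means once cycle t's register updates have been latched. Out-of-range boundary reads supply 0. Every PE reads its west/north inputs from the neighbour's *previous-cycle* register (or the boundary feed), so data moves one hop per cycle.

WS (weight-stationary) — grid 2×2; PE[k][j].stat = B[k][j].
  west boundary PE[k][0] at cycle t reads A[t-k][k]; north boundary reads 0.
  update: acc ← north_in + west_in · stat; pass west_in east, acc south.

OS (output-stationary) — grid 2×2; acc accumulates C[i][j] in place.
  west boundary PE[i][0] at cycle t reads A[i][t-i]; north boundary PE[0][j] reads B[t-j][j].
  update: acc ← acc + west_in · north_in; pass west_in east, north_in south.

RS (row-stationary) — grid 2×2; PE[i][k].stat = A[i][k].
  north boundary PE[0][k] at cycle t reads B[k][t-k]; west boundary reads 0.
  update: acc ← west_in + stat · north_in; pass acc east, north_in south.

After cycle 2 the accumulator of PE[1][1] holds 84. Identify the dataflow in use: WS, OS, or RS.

dataflow = WS

Under WS (2×2), PE[1][1]:
  @0  [1,1]  acc 0  |  →0  ↓0
  @1  [1,1]  acc 0  |  →0  ↓0
  @2  [1,1]  acc 84  |  →9  ↓84
Under OS (2×2), PE[1][1]:
  @0  [1,1]  acc 0  |  →0  ↓0
  @1  [1,1]  acc 0  |  →0  ↓0
  @2  [1,1]  acc 15  |  →5  ↓3
Under RS (2×2), PE[1][1]:
  @0  [1,1]  acc 0  |  →0  ↓0
  @1  [1,1]  acc 0  |  →0  ↓0
  @2  [1,1]  acc 53  |  →53  ↓9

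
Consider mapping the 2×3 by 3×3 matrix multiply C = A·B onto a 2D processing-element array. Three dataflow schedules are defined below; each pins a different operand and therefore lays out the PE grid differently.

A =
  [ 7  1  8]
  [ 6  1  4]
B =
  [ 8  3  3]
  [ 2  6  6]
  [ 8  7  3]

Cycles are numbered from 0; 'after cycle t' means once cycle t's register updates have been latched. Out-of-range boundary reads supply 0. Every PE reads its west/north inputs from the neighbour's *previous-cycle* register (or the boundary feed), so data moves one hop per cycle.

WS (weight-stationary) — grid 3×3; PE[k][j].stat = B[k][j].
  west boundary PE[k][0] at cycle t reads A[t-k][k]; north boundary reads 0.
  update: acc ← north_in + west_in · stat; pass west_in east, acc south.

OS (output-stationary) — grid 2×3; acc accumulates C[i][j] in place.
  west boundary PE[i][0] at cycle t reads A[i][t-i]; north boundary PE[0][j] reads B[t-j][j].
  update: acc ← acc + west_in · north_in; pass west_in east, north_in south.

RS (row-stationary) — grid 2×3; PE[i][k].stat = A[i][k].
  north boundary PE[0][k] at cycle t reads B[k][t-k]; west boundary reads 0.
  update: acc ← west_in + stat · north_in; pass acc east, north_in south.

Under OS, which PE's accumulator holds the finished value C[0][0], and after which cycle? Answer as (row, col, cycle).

(row, col, cycle) = (0, 0, 2)

Under OS, C[0][0] lands at PE[0][0]:
  cycle 0: PE[0][0] → acc 56, east 7, south 8
  cycle 1: PE[0][0] → acc 58, east 1, south 2
  cycle 2: PE[0][0] → acc 122, east 8, south 8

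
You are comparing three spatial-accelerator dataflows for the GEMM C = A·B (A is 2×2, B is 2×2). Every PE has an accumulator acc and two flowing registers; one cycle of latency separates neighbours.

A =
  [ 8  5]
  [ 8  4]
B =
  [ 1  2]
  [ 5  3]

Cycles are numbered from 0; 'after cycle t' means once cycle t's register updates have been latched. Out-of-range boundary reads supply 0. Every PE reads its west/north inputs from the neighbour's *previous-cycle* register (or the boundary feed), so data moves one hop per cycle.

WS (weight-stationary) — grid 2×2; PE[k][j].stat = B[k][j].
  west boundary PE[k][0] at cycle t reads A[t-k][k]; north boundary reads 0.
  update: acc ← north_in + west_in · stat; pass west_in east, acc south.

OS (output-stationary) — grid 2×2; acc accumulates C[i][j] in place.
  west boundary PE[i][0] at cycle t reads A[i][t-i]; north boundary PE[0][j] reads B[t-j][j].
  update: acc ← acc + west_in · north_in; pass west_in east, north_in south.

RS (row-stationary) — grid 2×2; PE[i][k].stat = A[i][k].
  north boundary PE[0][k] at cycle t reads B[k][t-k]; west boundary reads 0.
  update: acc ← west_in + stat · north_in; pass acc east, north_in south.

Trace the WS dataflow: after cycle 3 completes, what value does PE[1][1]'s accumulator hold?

WS 2×2: PE[1][1] cycle-by-cycle (with neighbour feeds):
  step 0 · PE0,1: acc=0; fwd→0 fwd↓0
  step 0 · PE1,0: acc=0; fwd→0 fwd↓0
  step 0 · PE1,1: acc=0; fwd→0 fwd↓0
  step 1 · PE0,1: acc=16; fwd→8 fwd↓16
  step 1 · PE1,0: acc=33; fwd→5 fwd↓33
  step 1 · PE1,1: acc=0; fwd→0 fwd↓0
  step 2 · PE0,1: acc=16; fwd→8 fwd↓16
  step 2 · PE1,0: acc=28; fwd→4 fwd↓28
  step 2 · PE1,1: acc=31; fwd→5 fwd↓31
  step 3 · PE0,1: acc=0; fwd→0 fwd↓0
  step 3 · PE1,0: acc=0; fwd→0 fwd↓0
  step 3 · PE1,1: acc=28; fwd→4 fwd↓28

PE[1][1].acc = 28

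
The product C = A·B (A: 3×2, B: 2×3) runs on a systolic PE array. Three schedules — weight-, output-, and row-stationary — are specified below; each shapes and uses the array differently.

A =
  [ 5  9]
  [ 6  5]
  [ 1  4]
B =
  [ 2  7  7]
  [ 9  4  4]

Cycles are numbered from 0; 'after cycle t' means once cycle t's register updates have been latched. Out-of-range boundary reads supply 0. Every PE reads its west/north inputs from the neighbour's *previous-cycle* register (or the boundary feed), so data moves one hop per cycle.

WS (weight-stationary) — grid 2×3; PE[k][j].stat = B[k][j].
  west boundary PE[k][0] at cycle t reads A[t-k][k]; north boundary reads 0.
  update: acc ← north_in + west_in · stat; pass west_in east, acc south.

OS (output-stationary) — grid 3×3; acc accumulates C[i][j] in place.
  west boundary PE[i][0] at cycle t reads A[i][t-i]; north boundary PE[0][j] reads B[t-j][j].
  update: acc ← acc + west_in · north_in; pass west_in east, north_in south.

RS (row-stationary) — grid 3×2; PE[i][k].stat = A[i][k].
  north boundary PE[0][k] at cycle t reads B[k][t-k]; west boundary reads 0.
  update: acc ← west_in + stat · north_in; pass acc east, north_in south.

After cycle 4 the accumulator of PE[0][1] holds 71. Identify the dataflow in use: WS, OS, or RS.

dataflow = OS

— WS: 2×3; PE[0][1] trace:
  c0 r0c1: 0 / 0 / 0
  c1 r0c1: 35 / 5 / 35
  c2 r0c1: 42 / 6 / 42
  c3 r0c1: 7 / 1 / 7
  c4 r0c1: 0 / 0 / 0
— OS: 3×3; PE[0][1] trace:
  c0 r0c1: 0 / 0 / 0
  c1 r0c1: 35 / 5 / 7
  c2 r0c1: 71 / 9 / 4
  c3 r0c1: 71 / 0 / 0
  c4 r0c1: 71 / 0 / 0
— RS: 3×2; PE[0][1] trace:
  c0 r0c1: 0 / 0 / 0
  c1 r0c1: 91 / 91 / 9
  c2 r0c1: 71 / 71 / 4
  c3 r0c1: 71 / 71 / 4
  c4 r0c1: 0 / 0 / 0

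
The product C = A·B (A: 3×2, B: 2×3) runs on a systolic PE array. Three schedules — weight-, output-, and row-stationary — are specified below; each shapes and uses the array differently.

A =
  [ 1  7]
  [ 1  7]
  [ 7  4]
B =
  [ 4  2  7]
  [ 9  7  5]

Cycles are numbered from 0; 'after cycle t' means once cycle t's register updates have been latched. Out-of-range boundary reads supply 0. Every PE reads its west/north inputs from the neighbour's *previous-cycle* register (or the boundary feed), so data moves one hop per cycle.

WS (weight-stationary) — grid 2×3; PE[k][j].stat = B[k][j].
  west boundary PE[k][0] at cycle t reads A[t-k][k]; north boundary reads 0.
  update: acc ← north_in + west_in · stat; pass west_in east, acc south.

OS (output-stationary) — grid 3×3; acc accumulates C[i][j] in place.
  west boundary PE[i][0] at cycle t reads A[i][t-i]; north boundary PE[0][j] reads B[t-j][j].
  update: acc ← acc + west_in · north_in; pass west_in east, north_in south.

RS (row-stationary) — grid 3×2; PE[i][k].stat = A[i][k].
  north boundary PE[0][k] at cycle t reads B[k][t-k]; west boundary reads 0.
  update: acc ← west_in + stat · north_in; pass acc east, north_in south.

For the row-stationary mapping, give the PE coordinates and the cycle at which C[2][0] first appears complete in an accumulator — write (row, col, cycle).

RS — PE[2][1] is where C[2][0] collects:
  [0] (2,1) acc=0 (h:0 v:0)
  [1] (2,1) acc=0 (h:0 v:0)
  [2] (2,1) acc=0 (h:0 v:0)
  [3] (2,1) acc=64 (h:64 v:9)

(row, col, cycle) = (2, 1, 3)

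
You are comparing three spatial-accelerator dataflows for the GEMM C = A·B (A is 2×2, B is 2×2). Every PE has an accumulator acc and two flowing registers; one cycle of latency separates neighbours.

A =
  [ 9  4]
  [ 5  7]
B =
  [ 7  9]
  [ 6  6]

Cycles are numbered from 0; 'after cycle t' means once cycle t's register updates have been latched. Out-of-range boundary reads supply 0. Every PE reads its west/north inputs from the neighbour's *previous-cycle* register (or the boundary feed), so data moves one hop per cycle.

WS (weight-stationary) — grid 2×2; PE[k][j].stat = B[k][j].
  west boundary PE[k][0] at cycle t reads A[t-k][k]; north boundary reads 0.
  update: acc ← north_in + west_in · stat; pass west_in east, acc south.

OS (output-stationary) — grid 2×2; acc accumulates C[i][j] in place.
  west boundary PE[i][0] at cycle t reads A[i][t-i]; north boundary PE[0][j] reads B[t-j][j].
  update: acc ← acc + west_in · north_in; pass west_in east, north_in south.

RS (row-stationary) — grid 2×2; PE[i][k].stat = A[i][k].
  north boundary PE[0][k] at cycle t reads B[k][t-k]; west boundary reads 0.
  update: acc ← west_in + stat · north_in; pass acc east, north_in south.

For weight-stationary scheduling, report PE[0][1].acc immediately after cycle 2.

WS 2×2: PE[0][1] cycle-by-cycle (with neighbour feeds):
  t=0 PE[0][0]: acc=63 h=9 v=63
  t=0 PE[0][1]: acc=0 h=0 v=0
  t=1 PE[0][0]: acc=35 h=5 v=35
  t=1 PE[0][1]: acc=81 h=9 v=81
  t=2 PE[0][0]: acc=0 h=0 v=0
  t=2 PE[0][1]: acc=45 h=5 v=45

PE[0][1].acc = 45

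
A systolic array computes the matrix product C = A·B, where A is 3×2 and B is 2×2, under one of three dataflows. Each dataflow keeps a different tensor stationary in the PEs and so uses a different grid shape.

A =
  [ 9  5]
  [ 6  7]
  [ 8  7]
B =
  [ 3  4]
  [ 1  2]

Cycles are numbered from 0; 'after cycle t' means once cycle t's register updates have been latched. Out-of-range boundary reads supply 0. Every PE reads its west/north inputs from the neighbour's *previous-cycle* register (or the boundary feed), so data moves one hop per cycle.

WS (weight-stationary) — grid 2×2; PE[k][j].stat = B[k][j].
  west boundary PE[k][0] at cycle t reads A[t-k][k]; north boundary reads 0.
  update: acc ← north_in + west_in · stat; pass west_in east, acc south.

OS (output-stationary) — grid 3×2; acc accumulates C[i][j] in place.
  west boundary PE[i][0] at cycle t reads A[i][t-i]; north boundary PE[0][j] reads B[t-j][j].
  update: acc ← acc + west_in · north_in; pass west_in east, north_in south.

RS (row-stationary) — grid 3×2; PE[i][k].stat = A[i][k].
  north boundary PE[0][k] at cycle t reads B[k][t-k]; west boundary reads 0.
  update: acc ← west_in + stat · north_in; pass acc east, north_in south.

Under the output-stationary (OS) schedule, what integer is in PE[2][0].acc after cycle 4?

OS 3×2: PE[2][0] cycle-by-cycle (with neighbour feeds):
  @0  [1,0]  acc 0  |  →0  ↓0
  @0  [2,0]  acc 0  |  →0  ↓0
  @1  [1,0]  acc 18  |  →6  ↓3
  @1  [2,0]  acc 0  |  →0  ↓0
  @2  [1,0]  acc 25  |  →7  ↓1
  @2  [2,0]  acc 24  |  →8  ↓3
  @3  [1,0]  acc 25  |  →0  ↓0
  @3  [2,0]  acc 31  |  →7  ↓1
  @4  [1,0]  acc 25  |  →0  ↓0
  @4  [2,0]  acc 31  |  →0  ↓0

PE[2][0].acc = 31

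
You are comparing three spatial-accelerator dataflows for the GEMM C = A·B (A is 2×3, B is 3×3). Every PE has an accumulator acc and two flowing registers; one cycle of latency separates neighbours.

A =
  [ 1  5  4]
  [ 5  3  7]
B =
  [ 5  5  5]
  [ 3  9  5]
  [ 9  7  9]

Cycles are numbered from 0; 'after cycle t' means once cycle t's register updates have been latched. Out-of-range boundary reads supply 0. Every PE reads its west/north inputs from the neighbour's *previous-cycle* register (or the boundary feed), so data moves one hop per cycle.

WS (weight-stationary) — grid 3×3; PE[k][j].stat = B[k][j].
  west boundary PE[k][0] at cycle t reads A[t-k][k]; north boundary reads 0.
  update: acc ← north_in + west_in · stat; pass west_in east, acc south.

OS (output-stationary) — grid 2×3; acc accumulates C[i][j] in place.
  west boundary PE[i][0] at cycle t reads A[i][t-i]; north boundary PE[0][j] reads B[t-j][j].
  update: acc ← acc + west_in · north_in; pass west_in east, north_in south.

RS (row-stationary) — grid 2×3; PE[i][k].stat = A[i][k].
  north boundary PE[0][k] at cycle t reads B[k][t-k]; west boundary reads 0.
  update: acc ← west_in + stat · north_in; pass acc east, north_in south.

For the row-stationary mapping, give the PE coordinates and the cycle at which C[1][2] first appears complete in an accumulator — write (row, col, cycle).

Under RS, C[1][2] lands at PE[1][2]:
  [0] (1,2) acc=0 (h:0 v:0)
  [1] (1,2) acc=0 (h:0 v:0)
  [2] (1,2) acc=0 (h:0 v:0)
  [3] (1,2) acc=97 (h:97 v:9)
  [4] (1,2) acc=101 (h:101 v:7)
  [5] (1,2) acc=103 (h:103 v:9)

(row, col, cycle) = (1, 2, 5)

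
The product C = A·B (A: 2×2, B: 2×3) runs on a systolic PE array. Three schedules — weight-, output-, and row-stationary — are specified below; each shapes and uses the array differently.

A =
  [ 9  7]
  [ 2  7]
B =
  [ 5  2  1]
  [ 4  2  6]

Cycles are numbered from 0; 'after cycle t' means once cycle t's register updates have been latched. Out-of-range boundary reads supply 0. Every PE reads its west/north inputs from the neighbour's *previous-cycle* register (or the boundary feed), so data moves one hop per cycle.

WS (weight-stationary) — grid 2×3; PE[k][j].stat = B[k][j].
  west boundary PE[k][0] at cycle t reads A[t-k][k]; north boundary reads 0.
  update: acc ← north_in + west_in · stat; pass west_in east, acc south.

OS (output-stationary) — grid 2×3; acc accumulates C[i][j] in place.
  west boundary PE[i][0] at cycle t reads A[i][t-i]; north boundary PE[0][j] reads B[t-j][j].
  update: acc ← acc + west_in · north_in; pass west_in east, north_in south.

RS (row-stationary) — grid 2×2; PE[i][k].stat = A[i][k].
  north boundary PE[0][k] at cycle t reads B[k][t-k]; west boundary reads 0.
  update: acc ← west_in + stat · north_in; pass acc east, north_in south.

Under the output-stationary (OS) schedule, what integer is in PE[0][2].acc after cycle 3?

OS on a 2×3 grid — tracing PE[0][2] and its feeders:
  cycle 0: PE[0][1] → acc 0, east 0, south 0
  cycle 0: PE[0][2] → acc 0, east 0, south 0
  cycle 1: PE[0][1] → acc 18, east 9, south 2
  cycle 1: PE[0][2] → acc 0, east 0, south 0
  cycle 2: PE[0][1] → acc 32, east 7, south 2
  cycle 2: PE[0][2] → acc 9, east 9, south 1
  cycle 3: PE[0][1] → acc 32, east 0, south 0
  cycle 3: PE[0][2] → acc 51, east 7, south 6

PE[0][2].acc = 51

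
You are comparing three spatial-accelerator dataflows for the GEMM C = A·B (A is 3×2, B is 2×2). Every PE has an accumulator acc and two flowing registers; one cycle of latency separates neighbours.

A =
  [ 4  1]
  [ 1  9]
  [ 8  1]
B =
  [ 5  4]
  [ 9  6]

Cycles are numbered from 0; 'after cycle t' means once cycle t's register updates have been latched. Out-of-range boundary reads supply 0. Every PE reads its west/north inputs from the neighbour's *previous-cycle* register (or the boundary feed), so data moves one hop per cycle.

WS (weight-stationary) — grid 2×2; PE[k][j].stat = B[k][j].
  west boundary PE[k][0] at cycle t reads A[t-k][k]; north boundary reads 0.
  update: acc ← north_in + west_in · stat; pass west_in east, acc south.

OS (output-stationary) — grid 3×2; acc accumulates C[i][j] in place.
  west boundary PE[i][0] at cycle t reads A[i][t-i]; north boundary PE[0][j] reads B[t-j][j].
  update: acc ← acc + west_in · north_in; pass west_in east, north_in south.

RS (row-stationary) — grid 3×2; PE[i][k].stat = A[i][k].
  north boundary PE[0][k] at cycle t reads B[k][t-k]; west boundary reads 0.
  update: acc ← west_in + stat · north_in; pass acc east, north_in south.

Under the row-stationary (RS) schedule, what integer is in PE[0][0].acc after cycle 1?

PE[0][0].acc = 16

Tracing RS — 3×2 array, target PE[0][0]:
  0: (0,0).acc=20  regs=<20,5>
  1: (0,0).acc=16  regs=<16,4>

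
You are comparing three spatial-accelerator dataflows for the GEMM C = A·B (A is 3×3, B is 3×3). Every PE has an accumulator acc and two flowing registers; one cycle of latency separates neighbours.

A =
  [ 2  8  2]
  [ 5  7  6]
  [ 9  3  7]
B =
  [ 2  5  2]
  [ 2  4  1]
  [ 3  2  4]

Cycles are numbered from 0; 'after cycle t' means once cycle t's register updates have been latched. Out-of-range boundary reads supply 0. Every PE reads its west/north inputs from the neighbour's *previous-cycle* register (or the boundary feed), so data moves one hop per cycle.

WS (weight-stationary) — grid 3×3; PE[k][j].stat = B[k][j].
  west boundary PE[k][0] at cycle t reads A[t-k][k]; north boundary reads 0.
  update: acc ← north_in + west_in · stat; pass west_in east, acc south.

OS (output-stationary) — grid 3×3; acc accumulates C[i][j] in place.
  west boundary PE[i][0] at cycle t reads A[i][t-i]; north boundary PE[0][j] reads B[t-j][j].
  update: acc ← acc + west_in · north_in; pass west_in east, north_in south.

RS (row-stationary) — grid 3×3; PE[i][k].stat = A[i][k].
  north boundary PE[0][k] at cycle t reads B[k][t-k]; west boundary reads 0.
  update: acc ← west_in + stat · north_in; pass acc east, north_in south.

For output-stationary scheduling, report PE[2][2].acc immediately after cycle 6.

PE[2][2].acc = 49

OS on a 3×3 grid — tracing PE[2][2] and its feeders:
  after 0 — PE[1][2] acc=0, pass-E 0, pass-S 0
  after 0 — PE[2][1] acc=0, pass-E 0, pass-S 0
  after 0 — PE[2][2] acc=0, pass-E 0, pass-S 0
  after 1 — PE[1][2] acc=0, pass-E 0, pass-S 0
  after 1 — PE[2][1] acc=0, pass-E 0, pass-S 0
  after 1 — PE[2][2] acc=0, pass-E 0, pass-S 0
  after 2 — PE[1][2] acc=0, pass-E 0, pass-S 0
  after 2 — PE[2][1] acc=0, pass-E 0, pass-S 0
  after 2 — PE[2][2] acc=0, pass-E 0, pass-S 0
  after 3 — PE[1][2] acc=10, pass-E 5, pass-S 2
  after 3 — PE[2][1] acc=45, pass-E 9, pass-S 5
  after 3 — PE[2][2] acc=0, pass-E 0, pass-S 0
  after 4 — PE[1][2] acc=17, pass-E 7, pass-S 1
  after 4 — PE[2][1] acc=57, pass-E 3, pass-S 4
  after 4 — PE[2][2] acc=18, pass-E 9, pass-S 2
  after 5 — PE[1][2] acc=41, pass-E 6, pass-S 4
  after 5 — PE[2][1] acc=71, pass-E 7, pass-S 2
  after 5 — PE[2][2] acc=21, pass-E 3, pass-S 1
  after 6 — PE[1][2] acc=41, pass-E 0, pass-S 0
  after 6 — PE[2][1] acc=71, pass-E 0, pass-S 0
  after 6 — PE[2][2] acc=49, pass-E 7, pass-S 4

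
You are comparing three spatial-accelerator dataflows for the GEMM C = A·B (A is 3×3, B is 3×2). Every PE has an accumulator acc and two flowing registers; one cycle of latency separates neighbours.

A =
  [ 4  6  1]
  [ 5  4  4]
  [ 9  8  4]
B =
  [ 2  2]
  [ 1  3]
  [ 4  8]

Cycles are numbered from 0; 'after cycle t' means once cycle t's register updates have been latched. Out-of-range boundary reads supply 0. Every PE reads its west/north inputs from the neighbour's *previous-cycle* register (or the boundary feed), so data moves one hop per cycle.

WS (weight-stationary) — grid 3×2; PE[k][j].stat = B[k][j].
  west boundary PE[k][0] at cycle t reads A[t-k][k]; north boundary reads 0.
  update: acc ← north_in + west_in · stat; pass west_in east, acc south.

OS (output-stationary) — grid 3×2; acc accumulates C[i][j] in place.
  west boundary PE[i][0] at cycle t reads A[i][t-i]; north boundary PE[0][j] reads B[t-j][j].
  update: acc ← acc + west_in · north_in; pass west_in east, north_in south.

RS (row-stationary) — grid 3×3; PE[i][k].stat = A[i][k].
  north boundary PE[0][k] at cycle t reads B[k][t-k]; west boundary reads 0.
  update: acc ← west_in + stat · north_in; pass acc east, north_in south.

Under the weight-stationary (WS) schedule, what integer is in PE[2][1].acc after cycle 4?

PE[2][1].acc = 54

WS 3×2: PE[2][1] cycle-by-cycle (with neighbour feeds):
  after 0 — PE[1][1] acc=0, pass-E 0, pass-S 0
  after 0 — PE[2][0] acc=0, pass-E 0, pass-S 0
  after 0 — PE[2][1] acc=0, pass-E 0, pass-S 0
  after 1 — PE[1][1] acc=0, pass-E 0, pass-S 0
  after 1 — PE[2][0] acc=0, pass-E 0, pass-S 0
  after 1 — PE[2][1] acc=0, pass-E 0, pass-S 0
  after 2 — PE[1][1] acc=26, pass-E 6, pass-S 26
  after 2 — PE[2][0] acc=18, pass-E 1, pass-S 18
  after 2 — PE[2][1] acc=0, pass-E 0, pass-S 0
  after 3 — PE[1][1] acc=22, pass-E 4, pass-S 22
  after 3 — PE[2][0] acc=30, pass-E 4, pass-S 30
  after 3 — PE[2][1] acc=34, pass-E 1, pass-S 34
  after 4 — PE[1][1] acc=42, pass-E 8, pass-S 42
  after 4 — PE[2][0] acc=42, pass-E 4, pass-S 42
  after 4 — PE[2][1] acc=54, pass-E 4, pass-S 54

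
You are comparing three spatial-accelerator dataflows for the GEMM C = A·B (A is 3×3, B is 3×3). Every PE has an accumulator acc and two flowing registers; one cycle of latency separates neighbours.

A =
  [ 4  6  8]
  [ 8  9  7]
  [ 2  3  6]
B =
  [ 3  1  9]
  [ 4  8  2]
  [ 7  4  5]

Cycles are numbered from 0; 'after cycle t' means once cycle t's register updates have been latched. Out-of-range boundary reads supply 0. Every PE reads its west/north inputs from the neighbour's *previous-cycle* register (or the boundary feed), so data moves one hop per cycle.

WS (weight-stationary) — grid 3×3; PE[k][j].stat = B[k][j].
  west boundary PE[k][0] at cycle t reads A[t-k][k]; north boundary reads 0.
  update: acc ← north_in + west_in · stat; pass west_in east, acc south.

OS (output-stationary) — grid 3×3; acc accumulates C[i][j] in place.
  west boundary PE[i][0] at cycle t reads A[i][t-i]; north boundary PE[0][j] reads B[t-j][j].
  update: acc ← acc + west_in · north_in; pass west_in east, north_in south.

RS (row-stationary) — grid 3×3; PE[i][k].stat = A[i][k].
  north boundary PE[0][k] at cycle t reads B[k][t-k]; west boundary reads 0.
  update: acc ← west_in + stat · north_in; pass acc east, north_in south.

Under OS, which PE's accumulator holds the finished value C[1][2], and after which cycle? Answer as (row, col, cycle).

OS — PE[1][2] is where C[1][2] collects:
  c0 r1c2: 0 / 0 / 0
  c1 r1c2: 0 / 0 / 0
  c2 r1c2: 0 / 0 / 0
  c3 r1c2: 72 / 8 / 9
  c4 r1c2: 90 / 9 / 2
  c5 r1c2: 125 / 7 / 5

(row, col, cycle) = (1, 2, 5)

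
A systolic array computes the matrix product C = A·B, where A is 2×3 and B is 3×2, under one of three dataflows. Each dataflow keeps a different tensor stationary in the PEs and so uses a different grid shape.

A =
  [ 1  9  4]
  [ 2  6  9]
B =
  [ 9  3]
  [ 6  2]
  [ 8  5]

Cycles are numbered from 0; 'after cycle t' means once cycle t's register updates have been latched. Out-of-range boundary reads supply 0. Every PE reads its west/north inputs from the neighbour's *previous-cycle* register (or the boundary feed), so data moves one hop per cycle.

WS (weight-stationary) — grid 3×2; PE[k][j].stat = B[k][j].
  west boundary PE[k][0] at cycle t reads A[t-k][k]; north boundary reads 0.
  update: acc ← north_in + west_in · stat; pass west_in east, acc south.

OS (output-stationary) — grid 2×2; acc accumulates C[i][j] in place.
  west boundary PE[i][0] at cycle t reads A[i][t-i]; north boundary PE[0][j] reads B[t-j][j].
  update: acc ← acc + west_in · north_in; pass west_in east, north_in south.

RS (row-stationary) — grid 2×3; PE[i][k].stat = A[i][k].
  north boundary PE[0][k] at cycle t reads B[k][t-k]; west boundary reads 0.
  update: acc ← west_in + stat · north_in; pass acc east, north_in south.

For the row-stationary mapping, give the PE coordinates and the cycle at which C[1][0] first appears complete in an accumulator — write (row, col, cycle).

RS — PE[1][2] is where C[1][0] collects:
  [0] (1,2) acc=0 (h:0 v:0)
  [1] (1,2) acc=0 (h:0 v:0)
  [2] (1,2) acc=0 (h:0 v:0)
  [3] (1,2) acc=126 (h:126 v:8)

(row, col, cycle) = (1, 2, 3)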